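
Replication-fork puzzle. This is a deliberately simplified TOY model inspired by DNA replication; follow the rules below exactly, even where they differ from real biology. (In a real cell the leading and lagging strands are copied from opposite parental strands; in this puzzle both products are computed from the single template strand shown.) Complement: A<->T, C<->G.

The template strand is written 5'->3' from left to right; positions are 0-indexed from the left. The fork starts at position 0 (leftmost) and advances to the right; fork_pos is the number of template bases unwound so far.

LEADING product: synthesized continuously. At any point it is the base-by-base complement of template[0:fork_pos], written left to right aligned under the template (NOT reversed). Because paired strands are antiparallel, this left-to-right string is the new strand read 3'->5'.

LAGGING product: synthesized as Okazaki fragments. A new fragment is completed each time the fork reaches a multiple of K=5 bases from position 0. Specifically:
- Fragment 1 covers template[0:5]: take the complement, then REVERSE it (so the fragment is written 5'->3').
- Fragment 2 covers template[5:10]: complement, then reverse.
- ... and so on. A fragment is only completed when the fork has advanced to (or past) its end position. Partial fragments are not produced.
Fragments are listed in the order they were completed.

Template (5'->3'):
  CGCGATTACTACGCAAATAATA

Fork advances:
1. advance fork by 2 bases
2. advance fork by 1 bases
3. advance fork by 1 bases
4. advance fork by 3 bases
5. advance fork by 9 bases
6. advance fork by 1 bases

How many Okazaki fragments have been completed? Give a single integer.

Answer: 3

Derivation:
Step 1: advance 2 -> fork_pos = 0 + 2 = 2. Next multiple of 5 is 5 (not reached); still 0 fragment(s).
Step 2: advance 1 -> fork_pos = 2 + 1 = 3. Next multiple of 5 is 5 (not reached); still 0 fragment(s).
Step 3: advance 1 -> fork_pos = 3 + 1 = 4. Next multiple of 5 is 5 (not reached); still 0 fragment(s).
Step 4: advance 3 -> fork_pos = 4 + 3 = 7. Reached multiple(s) of 5: 5 -> fragment 1 completed (1 total).
Step 5: advance 9 -> fork_pos = 7 + 9 = 16. Reached multiple(s) of 5: 10, 15 -> fragments 2-3 completed (3 total).
Step 6: advance 1 -> fork_pos = 16 + 1 = 17. Next multiple of 5 is 20 (not reached); still 3 fragment(s).
Check: final fork_pos = 17; the multiples of 5 that are <= 17 are 5..15 -> 17 // 5 = 3 completed fragment(s).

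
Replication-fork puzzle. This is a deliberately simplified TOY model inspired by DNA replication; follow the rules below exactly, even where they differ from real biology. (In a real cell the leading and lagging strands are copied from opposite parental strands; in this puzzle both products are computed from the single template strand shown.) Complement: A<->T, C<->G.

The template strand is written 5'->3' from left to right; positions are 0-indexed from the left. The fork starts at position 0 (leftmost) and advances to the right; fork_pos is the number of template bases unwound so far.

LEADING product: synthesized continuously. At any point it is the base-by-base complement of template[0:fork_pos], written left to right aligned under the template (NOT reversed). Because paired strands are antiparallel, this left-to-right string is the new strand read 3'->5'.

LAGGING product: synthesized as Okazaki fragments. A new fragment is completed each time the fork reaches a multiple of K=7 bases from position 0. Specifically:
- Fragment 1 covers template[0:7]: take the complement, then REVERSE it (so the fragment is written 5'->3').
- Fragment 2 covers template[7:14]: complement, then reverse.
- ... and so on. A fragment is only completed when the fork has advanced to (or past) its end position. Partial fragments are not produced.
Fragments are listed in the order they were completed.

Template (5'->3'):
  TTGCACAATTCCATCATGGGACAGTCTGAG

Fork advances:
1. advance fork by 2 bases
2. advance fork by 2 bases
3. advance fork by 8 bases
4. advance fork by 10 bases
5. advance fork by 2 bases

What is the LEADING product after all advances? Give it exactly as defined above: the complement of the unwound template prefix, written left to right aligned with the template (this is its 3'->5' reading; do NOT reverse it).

Step 1: advance 2 -> fork_pos = 0 + 2 = 2.
Step 2: advance 2 -> fork_pos = 2 + 2 = 4.
Step 3: advance 8 -> fork_pos = 4 + 8 = 12.
Step 4: advance 10 -> fork_pos = 12 + 10 = 22.
Step 5: advance 2 -> fork_pos = 22 + 2 = 24.
Unwound prefix: template[0:24] = TTGCACAATTCCATCATGGGACAG
Complement it base by base (A<->T, C<->G), keeping left-to-right order:
  [0:5] TTGCA -> AACGT
  [5:10] CAATT -> GTTAA
  [10:15] CCATC -> GGTAG
  [15:20] ATGGG -> TACCC
  [20:24] ACAG -> TGTC
Concatenate: AACGTGTTAAGGTAGTACCCTGTC (length 24; written aligned with the template, i.e. 3'->5').

Answer: AACGTGTTAAGGTAGTACCCTGTC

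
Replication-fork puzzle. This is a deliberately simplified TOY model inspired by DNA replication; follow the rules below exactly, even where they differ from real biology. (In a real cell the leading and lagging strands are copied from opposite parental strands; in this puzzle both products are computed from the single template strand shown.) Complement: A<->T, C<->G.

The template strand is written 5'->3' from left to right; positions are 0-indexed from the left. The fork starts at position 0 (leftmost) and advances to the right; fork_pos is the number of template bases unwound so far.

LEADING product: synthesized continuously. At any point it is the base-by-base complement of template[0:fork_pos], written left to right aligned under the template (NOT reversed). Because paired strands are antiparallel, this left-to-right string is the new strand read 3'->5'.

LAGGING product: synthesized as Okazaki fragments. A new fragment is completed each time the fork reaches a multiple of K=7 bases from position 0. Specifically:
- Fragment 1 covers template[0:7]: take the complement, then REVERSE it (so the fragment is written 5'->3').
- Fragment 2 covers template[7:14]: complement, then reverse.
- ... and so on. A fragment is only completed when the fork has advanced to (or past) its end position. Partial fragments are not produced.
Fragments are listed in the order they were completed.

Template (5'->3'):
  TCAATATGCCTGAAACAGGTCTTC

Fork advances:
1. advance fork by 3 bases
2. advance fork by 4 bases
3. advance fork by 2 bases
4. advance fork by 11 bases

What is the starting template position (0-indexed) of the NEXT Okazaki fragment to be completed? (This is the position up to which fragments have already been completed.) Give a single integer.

Answer: 14

Derivation:
Step 1: advance 3 -> fork_pos = 0 + 3 = 3. Next multiple of 7 is 7 (not reached); still 0 fragment(s).
Step 2: advance 4 -> fork_pos = 3 + 4 = 7. Reached multiple(s) of 7: 7 -> fragment 1 completed (1 total).
Step 3: advance 2 -> fork_pos = 7 + 2 = 9. Next multiple of 7 is 14 (not reached); still 1 fragment(s).
Step 4: advance 11 -> fork_pos = 9 + 11 = 20. Reached multiple(s) of 7: 14 -> fragment 2 completed (2 total).
2 fragment(s) completed, covering template[0:14] (2 x 7 = 14). The next fragment, fragment 3, covers template[14:21], so it starts at position 14.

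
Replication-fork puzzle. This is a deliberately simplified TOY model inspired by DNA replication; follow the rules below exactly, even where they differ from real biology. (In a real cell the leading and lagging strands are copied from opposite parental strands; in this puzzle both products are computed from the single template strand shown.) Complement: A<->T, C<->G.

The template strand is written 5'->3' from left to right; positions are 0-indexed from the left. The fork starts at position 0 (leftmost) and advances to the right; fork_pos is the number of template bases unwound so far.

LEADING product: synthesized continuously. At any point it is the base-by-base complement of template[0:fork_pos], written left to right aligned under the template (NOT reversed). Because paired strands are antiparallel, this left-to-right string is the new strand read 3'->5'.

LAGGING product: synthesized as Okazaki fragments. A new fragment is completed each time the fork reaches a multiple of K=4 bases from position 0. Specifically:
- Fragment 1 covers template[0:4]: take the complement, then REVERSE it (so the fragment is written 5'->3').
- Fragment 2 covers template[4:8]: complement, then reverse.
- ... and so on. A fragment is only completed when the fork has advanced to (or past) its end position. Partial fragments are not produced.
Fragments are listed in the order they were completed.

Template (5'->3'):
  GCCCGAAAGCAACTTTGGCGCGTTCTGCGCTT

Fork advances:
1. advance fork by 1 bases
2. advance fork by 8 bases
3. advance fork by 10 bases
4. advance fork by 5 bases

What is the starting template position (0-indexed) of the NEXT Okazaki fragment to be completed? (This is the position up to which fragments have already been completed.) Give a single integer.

Answer: 24

Derivation:
Step 1: advance 1 -> fork_pos = 0 + 1 = 1. Next multiple of 4 is 4 (not reached); still 0 fragment(s).
Step 2: advance 8 -> fork_pos = 1 + 8 = 9. Reached multiple(s) of 4: 4, 8 -> fragments 1-2 completed (2 total).
Step 3: advance 10 -> fork_pos = 9 + 10 = 19. Reached multiple(s) of 4: 12, 16 -> fragments 3-4 completed (4 total).
Step 4: advance 5 -> fork_pos = 19 + 5 = 24. Reached multiple(s) of 4: 20, 24 -> fragments 5-6 completed (6 total).
6 fragment(s) completed, covering template[0:24] (6 x 4 = 24). The next fragment, fragment 7, covers template[24:28], so it starts at position 24.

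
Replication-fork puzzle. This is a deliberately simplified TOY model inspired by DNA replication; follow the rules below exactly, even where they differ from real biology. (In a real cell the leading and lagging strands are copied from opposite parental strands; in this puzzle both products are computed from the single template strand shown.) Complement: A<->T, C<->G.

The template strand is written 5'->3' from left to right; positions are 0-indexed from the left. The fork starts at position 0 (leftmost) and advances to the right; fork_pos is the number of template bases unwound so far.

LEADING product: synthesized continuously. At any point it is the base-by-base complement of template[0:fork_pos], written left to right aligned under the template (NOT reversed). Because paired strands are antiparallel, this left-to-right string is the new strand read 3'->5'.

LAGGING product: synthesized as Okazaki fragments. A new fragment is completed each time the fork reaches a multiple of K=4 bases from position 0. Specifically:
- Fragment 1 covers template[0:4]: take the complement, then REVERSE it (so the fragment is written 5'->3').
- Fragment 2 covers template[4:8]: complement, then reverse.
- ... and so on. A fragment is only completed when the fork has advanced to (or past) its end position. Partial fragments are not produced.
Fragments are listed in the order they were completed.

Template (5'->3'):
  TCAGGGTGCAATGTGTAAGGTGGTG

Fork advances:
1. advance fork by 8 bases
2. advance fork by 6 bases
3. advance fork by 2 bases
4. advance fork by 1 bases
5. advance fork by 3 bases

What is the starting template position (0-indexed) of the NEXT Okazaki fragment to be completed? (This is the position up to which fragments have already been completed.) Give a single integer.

Answer: 20

Derivation:
Step 1: advance 8 -> fork_pos = 0 + 8 = 8. Reached multiple(s) of 4: 4, 8 -> fragments 1-2 completed (2 total).
Step 2: advance 6 -> fork_pos = 8 + 6 = 14. Reached multiple(s) of 4: 12 -> fragment 3 completed (3 total).
Step 3: advance 2 -> fork_pos = 14 + 2 = 16. Reached multiple(s) of 4: 16 -> fragment 4 completed (4 total).
Step 4: advance 1 -> fork_pos = 16 + 1 = 17. Next multiple of 4 is 20 (not reached); still 4 fragment(s).
Step 5: advance 3 -> fork_pos = 17 + 3 = 20. Reached multiple(s) of 4: 20 -> fragment 5 completed (5 total).
5 fragment(s) completed, covering template[0:20] (5 x 4 = 20). The next fragment, fragment 6, covers template[20:24], so it starts at position 20.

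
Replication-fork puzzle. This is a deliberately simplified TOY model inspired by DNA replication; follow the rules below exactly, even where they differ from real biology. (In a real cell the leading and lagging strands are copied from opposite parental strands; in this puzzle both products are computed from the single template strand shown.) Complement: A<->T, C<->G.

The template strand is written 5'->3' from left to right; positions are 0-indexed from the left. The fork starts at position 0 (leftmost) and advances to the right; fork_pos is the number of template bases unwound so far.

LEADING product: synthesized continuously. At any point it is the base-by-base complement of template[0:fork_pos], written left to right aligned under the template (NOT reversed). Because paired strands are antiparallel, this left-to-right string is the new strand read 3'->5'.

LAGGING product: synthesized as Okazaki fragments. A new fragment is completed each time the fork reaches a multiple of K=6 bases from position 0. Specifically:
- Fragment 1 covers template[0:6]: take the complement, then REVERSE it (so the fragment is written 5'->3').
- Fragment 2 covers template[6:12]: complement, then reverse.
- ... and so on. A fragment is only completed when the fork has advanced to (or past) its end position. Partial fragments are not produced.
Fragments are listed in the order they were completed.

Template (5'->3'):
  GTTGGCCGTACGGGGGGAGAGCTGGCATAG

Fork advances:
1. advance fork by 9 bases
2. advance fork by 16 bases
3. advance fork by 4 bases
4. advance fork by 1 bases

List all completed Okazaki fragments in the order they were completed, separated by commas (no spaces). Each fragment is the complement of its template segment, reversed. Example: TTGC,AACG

Step 1: advance 9 -> fork_pos = 0 + 9 = 9. Reached multiple(s) of 6: 6 -> fragment 1 completed (1 total).
Step 2: advance 16 -> fork_pos = 9 + 16 = 25. Reached multiple(s) of 6: 12, 18, 24 -> fragments 2-4 completed (4 total).
Step 3: advance 4 -> fork_pos = 25 + 4 = 29. Next multiple of 6 is 30 (not reached); still 4 fragment(s).
Step 4: advance 1 -> fork_pos = 29 + 1 = 30. Reached multiple(s) of 6: 30 -> fragment 5 completed (5 total).
Final fork_pos = 30, so 5 fragment(s) are complete. Build each: template segment -> complement -> reverse.
Fragment 1: template[0:6] = GTTGGC -> complement CAACCG -> reversed GCCAAC
Fragment 2: template[6:12] = CGTACG -> complement GCATGC -> reversed CGTACG
Fragment 3: template[12:18] = GGGGGA -> complement CCCCCT -> reversed TCCCCC
Fragment 4: template[18:24] = GAGCTG -> complement CTCGAC -> reversed CAGCTC
Fragment 5: template[24:30] = GCATAG -> complement CGTATC -> reversed CTATGC

Answer: GCCAAC,CGTACG,TCCCCC,CAGCTC,CTATGC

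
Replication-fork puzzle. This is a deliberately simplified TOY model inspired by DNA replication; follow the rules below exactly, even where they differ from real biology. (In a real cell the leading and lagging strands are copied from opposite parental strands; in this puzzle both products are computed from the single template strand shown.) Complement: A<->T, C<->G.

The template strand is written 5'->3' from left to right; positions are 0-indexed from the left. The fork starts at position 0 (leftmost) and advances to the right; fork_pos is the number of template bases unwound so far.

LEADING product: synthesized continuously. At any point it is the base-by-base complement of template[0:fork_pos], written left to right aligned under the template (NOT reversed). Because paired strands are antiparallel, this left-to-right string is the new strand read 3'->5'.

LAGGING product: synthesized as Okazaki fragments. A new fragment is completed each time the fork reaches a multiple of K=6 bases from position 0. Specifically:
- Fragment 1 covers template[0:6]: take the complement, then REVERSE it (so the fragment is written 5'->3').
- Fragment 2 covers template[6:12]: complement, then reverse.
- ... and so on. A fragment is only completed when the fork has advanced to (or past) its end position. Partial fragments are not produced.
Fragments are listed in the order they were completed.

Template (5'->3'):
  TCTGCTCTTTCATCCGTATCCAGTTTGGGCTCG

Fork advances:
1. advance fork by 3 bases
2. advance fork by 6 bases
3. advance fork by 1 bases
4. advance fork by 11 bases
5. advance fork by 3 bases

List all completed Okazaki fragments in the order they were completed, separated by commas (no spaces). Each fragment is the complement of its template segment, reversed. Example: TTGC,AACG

Step 1: advance 3 -> fork_pos = 0 + 3 = 3. Next multiple of 6 is 6 (not reached); still 0 fragment(s).
Step 2: advance 6 -> fork_pos = 3 + 6 = 9. Reached multiple(s) of 6: 6 -> fragment 1 completed (1 total).
Step 3: advance 1 -> fork_pos = 9 + 1 = 10. Next multiple of 6 is 12 (not reached); still 1 fragment(s).
Step 4: advance 11 -> fork_pos = 10 + 11 = 21. Reached multiple(s) of 6: 12, 18 -> fragments 2-3 completed (3 total).
Step 5: advance 3 -> fork_pos = 21 + 3 = 24. Reached multiple(s) of 6: 24 -> fragment 4 completed (4 total).
Final fork_pos = 24, so 4 fragment(s) are complete. Build each: template segment -> complement -> reverse.
Fragment 1: template[0:6] = TCTGCT -> complement AGACGA -> reversed AGCAGA
Fragment 2: template[6:12] = CTTTCA -> complement GAAAGT -> reversed TGAAAG
Fragment 3: template[12:18] = TCCGTA -> complement AGGCAT -> reversed TACGGA
Fragment 4: template[18:24] = TCCAGT -> complement AGGTCA -> reversed ACTGGA

Answer: AGCAGA,TGAAAG,TACGGA,ACTGGA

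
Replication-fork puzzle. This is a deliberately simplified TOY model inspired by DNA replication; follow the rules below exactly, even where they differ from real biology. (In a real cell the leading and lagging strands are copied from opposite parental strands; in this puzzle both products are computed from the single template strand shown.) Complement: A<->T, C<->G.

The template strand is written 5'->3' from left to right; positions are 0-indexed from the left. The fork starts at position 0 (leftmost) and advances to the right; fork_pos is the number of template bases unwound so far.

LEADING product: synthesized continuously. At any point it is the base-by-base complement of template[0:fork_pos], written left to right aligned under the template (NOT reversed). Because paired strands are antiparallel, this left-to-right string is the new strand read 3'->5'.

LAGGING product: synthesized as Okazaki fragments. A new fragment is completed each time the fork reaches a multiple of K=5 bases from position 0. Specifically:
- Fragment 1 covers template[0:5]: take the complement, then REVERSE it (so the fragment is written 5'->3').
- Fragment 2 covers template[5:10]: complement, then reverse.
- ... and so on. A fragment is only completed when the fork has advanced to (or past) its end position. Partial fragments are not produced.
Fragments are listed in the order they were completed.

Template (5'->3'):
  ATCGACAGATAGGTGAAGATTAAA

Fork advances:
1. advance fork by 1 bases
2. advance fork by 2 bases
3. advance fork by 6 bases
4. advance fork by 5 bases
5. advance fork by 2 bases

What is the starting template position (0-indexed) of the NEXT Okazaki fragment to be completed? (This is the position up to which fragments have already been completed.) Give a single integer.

Answer: 15

Derivation:
Step 1: advance 1 -> fork_pos = 0 + 1 = 1. Next multiple of 5 is 5 (not reached); still 0 fragment(s).
Step 2: advance 2 -> fork_pos = 1 + 2 = 3. Next multiple of 5 is 5 (not reached); still 0 fragment(s).
Step 3: advance 6 -> fork_pos = 3 + 6 = 9. Reached multiple(s) of 5: 5 -> fragment 1 completed (1 total).
Step 4: advance 5 -> fork_pos = 9 + 5 = 14. Reached multiple(s) of 5: 10 -> fragment 2 completed (2 total).
Step 5: advance 2 -> fork_pos = 14 + 2 = 16. Reached multiple(s) of 5: 15 -> fragment 3 completed (3 total).
3 fragment(s) completed, covering template[0:15] (3 x 5 = 15). The next fragment, fragment 4, covers template[15:20], so it starts at position 15.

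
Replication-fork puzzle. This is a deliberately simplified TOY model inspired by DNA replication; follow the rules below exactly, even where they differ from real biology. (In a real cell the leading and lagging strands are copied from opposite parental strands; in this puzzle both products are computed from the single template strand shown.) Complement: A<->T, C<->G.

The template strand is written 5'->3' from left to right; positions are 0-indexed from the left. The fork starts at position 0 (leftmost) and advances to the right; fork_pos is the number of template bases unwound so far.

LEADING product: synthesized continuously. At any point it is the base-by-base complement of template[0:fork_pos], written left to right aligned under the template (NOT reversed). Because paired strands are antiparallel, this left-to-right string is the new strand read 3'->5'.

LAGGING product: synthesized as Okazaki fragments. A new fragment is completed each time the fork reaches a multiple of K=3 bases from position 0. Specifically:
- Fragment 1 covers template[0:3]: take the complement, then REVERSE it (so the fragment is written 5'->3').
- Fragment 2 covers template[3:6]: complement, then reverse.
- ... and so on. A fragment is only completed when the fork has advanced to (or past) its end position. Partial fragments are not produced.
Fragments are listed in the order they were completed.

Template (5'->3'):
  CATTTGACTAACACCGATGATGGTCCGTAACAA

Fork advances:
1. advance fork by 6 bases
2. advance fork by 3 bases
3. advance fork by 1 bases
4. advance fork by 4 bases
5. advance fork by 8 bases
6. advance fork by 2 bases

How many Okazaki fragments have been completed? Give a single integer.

Step 1: advance 6 -> fork_pos = 0 + 6 = 6. Reached multiple(s) of 3: 3, 6 -> fragments 1-2 completed (2 total).
Step 2: advance 3 -> fork_pos = 6 + 3 = 9. Reached multiple(s) of 3: 9 -> fragment 3 completed (3 total).
Step 3: advance 1 -> fork_pos = 9 + 1 = 10. Next multiple of 3 is 12 (not reached); still 3 fragment(s).
Step 4: advance 4 -> fork_pos = 10 + 4 = 14. Reached multiple(s) of 3: 12 -> fragment 4 completed (4 total).
Step 5: advance 8 -> fork_pos = 14 + 8 = 22. Reached multiple(s) of 3: 15, 18, 21 -> fragments 5-7 completed (7 total).
Step 6: advance 2 -> fork_pos = 22 + 2 = 24. Reached multiple(s) of 3: 24 -> fragment 8 completed (8 total).
Check: final fork_pos = 24; the multiples of 3 that are <= 24 are 3..24 -> 24 // 3 = 8 completed fragment(s).

Answer: 8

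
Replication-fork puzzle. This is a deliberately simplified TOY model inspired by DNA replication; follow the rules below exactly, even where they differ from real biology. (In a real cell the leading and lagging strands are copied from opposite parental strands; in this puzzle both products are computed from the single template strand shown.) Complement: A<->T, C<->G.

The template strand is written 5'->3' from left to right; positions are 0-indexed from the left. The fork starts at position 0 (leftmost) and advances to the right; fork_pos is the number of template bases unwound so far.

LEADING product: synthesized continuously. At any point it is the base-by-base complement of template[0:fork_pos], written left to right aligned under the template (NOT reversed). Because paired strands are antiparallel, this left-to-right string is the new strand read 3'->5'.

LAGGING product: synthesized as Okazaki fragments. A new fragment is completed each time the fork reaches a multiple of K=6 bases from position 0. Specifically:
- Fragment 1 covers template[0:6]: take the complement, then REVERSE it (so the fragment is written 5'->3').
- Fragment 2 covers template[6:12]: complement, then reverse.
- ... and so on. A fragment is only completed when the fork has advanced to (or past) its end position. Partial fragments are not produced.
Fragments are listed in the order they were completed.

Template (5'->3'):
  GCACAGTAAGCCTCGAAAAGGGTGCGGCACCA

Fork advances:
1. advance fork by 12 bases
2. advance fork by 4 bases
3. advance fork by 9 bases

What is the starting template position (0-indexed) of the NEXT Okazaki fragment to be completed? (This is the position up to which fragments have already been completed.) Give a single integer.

Answer: 24

Derivation:
Step 1: advance 12 -> fork_pos = 0 + 12 = 12. Reached multiple(s) of 6: 6, 12 -> fragments 1-2 completed (2 total).
Step 2: advance 4 -> fork_pos = 12 + 4 = 16. Next multiple of 6 is 18 (not reached); still 2 fragment(s).
Step 3: advance 9 -> fork_pos = 16 + 9 = 25. Reached multiple(s) of 6: 18, 24 -> fragments 3-4 completed (4 total).
4 fragment(s) completed, covering template[0:24] (4 x 6 = 24). The next fragment, fragment 5, covers template[24:30], so it starts at position 24.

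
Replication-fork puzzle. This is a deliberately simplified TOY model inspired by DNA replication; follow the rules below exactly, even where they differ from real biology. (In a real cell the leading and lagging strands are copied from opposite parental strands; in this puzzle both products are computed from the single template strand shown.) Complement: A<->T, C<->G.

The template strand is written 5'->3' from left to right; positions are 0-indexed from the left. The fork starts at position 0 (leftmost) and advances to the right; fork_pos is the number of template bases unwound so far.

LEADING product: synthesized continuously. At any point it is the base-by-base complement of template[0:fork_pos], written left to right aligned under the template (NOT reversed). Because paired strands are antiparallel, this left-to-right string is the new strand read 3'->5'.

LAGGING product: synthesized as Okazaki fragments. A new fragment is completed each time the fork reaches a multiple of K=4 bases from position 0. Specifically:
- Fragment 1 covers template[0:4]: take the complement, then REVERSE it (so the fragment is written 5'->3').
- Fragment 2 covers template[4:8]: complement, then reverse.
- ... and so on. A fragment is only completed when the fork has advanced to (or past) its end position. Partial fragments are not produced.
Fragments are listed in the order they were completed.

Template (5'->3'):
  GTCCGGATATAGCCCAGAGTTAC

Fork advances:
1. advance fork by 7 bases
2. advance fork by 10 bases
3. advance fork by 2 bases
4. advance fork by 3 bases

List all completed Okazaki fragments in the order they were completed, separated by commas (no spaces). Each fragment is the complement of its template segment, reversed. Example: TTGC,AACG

Step 1: advance 7 -> fork_pos = 0 + 7 = 7. Reached multiple(s) of 4: 4 -> fragment 1 completed (1 total).
Step 2: advance 10 -> fork_pos = 7 + 10 = 17. Reached multiple(s) of 4: 8, 12, 16 -> fragments 2-4 completed (4 total).
Step 3: advance 2 -> fork_pos = 17 + 2 = 19. Next multiple of 4 is 20 (not reached); still 4 fragment(s).
Step 4: advance 3 -> fork_pos = 19 + 3 = 22. Reached multiple(s) of 4: 20 -> fragment 5 completed (5 total).
Final fork_pos = 22, so 5 fragment(s) are complete. Build each: template segment -> complement -> reverse.
Fragment 1: template[0:4] = GTCC -> complement CAGG -> reversed GGAC
Fragment 2: template[4:8] = GGAT -> complement CCTA -> reversed ATCC
Fragment 3: template[8:12] = ATAG -> complement TATC -> reversed CTAT
Fragment 4: template[12:16] = CCCA -> complement GGGT -> reversed TGGG
Fragment 5: template[16:20] = GAGT -> complement CTCA -> reversed ACTC

Answer: GGAC,ATCC,CTAT,TGGG,ACTC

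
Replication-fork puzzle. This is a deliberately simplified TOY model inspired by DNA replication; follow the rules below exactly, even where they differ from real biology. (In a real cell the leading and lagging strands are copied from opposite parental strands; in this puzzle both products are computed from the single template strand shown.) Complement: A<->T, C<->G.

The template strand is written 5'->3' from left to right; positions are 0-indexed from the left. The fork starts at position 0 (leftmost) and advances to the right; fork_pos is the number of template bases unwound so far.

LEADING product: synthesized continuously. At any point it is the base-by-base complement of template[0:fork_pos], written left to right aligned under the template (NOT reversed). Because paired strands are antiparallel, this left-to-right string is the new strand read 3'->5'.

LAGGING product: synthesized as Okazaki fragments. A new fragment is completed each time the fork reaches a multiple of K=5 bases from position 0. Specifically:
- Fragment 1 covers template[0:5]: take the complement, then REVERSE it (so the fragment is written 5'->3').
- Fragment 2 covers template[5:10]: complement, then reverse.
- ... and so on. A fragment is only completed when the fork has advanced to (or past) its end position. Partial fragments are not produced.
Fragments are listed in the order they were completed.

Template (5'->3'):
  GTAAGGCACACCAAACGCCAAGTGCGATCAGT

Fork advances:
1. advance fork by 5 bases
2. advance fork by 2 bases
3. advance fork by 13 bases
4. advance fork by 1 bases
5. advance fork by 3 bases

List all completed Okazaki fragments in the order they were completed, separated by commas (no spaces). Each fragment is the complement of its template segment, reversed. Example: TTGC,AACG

Answer: CTTAC,TGTGC,TTTGG,TGGCG

Derivation:
Step 1: advance 5 -> fork_pos = 0 + 5 = 5. Reached multiple(s) of 5: 5 -> fragment 1 completed (1 total).
Step 2: advance 2 -> fork_pos = 5 + 2 = 7. Next multiple of 5 is 10 (not reached); still 1 fragment(s).
Step 3: advance 13 -> fork_pos = 7 + 13 = 20. Reached multiple(s) of 5: 10, 15, 20 -> fragments 2-4 completed (4 total).
Step 4: advance 1 -> fork_pos = 20 + 1 = 21. Next multiple of 5 is 25 (not reached); still 4 fragment(s).
Step 5: advance 3 -> fork_pos = 21 + 3 = 24. Next multiple of 5 is 25 (not reached); still 4 fragment(s).
Final fork_pos = 24, so 4 fragment(s) are complete. Build each: template segment -> complement -> reverse.
Fragment 1: template[0:5] = GTAAG -> complement CATTC -> reversed CTTAC
Fragment 2: template[5:10] = GCACA -> complement CGTGT -> reversed TGTGC
Fragment 3: template[10:15] = CCAAA -> complement GGTTT -> reversed TTTGG
Fragment 4: template[15:20] = CGCCA -> complement GCGGT -> reversed TGGCG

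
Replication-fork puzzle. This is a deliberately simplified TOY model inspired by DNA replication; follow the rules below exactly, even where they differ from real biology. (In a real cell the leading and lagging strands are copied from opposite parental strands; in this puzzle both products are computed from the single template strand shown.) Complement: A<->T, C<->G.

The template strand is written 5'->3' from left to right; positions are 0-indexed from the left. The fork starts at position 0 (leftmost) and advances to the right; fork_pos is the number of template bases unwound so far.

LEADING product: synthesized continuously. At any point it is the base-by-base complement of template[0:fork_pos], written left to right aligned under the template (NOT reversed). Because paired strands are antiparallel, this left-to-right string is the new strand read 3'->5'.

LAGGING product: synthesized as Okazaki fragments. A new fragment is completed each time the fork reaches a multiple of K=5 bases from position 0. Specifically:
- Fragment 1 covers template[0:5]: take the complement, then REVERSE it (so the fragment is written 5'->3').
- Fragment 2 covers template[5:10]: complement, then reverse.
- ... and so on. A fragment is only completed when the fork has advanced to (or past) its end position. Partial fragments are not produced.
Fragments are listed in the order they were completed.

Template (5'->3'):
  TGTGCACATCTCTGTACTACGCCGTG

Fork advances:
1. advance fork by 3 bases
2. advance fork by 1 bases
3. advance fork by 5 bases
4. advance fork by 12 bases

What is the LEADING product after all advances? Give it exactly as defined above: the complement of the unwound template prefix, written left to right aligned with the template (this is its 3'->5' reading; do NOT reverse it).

Step 1: advance 3 -> fork_pos = 0 + 3 = 3.
Step 2: advance 1 -> fork_pos = 3 + 1 = 4.
Step 3: advance 5 -> fork_pos = 4 + 5 = 9.
Step 4: advance 12 -> fork_pos = 9 + 12 = 21.
Unwound prefix: template[0:21] = TGTGCACATCTCTGTACTACG
Complement it base by base (A<->T, C<->G), keeping left-to-right order:
  [0:5] TGTGC -> ACACG
  [5:10] ACATC -> TGTAG
  [10:15] TCTGT -> AGACA
  [15:20] ACTAC -> TGATG
  [20:21] G -> C
Concatenate: ACACGTGTAGAGACATGATGC (length 21; written aligned with the template, i.e. 3'->5').

Answer: ACACGTGTAGAGACATGATGC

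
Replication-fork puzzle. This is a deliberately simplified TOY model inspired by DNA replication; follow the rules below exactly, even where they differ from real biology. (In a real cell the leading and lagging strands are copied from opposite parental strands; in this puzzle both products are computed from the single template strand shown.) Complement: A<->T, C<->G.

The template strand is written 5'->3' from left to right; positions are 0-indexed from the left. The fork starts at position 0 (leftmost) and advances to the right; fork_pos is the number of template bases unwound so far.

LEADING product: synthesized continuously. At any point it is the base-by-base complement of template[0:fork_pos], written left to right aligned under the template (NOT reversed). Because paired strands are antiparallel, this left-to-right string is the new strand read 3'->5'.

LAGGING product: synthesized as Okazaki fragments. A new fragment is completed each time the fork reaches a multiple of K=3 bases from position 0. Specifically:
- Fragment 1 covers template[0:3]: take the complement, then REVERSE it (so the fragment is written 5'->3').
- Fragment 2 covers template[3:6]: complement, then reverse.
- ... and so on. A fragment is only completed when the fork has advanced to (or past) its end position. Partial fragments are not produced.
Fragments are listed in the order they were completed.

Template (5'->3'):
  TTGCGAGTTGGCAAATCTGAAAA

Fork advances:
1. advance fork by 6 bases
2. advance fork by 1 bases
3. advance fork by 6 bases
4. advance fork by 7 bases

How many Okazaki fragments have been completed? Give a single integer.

Step 1: advance 6 -> fork_pos = 0 + 6 = 6. Reached multiple(s) of 3: 3, 6 -> fragments 1-2 completed (2 total).
Step 2: advance 1 -> fork_pos = 6 + 1 = 7. Next multiple of 3 is 9 (not reached); still 2 fragment(s).
Step 3: advance 6 -> fork_pos = 7 + 6 = 13. Reached multiple(s) of 3: 9, 12 -> fragments 3-4 completed (4 total).
Step 4: advance 7 -> fork_pos = 13 + 7 = 20. Reached multiple(s) of 3: 15, 18 -> fragments 5-6 completed (6 total).
Check: final fork_pos = 20; the multiples of 3 that are <= 20 are 3..18 -> 20 // 3 = 6 completed fragment(s).

Answer: 6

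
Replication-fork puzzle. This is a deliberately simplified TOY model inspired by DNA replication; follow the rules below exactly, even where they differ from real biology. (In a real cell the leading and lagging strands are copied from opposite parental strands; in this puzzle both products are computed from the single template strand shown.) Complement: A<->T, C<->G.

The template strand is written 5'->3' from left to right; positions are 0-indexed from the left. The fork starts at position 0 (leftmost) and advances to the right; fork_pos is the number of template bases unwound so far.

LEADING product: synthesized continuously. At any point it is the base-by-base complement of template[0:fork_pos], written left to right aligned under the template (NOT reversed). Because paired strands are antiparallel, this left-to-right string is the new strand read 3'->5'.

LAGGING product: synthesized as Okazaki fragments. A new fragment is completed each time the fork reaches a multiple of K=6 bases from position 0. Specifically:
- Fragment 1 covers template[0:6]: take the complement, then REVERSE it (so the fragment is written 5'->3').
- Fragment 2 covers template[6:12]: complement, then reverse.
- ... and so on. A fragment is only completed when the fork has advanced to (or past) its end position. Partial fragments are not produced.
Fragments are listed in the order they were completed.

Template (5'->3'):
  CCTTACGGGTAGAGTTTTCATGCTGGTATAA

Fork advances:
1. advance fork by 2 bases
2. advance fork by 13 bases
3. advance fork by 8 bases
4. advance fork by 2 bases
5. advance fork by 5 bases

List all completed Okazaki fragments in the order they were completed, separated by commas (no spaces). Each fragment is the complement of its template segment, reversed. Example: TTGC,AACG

Answer: GTAAGG,CTACCC,AAAACT,AGCATG,TATACC

Derivation:
Step 1: advance 2 -> fork_pos = 0 + 2 = 2. Next multiple of 6 is 6 (not reached); still 0 fragment(s).
Step 2: advance 13 -> fork_pos = 2 + 13 = 15. Reached multiple(s) of 6: 6, 12 -> fragments 1-2 completed (2 total).
Step 3: advance 8 -> fork_pos = 15 + 8 = 23. Reached multiple(s) of 6: 18 -> fragment 3 completed (3 total).
Step 4: advance 2 -> fork_pos = 23 + 2 = 25. Reached multiple(s) of 6: 24 -> fragment 4 completed (4 total).
Step 5: advance 5 -> fork_pos = 25 + 5 = 30. Reached multiple(s) of 6: 30 -> fragment 5 completed (5 total).
Final fork_pos = 30, so 5 fragment(s) are complete. Build each: template segment -> complement -> reverse.
Fragment 1: template[0:6] = CCTTAC -> complement GGAATG -> reversed GTAAGG
Fragment 2: template[6:12] = GGGTAG -> complement CCCATC -> reversed CTACCC
Fragment 3: template[12:18] = AGTTTT -> complement TCAAAA -> reversed AAAACT
Fragment 4: template[18:24] = CATGCT -> complement GTACGA -> reversed AGCATG
Fragment 5: template[24:30] = GGTATA -> complement CCATAT -> reversed TATACC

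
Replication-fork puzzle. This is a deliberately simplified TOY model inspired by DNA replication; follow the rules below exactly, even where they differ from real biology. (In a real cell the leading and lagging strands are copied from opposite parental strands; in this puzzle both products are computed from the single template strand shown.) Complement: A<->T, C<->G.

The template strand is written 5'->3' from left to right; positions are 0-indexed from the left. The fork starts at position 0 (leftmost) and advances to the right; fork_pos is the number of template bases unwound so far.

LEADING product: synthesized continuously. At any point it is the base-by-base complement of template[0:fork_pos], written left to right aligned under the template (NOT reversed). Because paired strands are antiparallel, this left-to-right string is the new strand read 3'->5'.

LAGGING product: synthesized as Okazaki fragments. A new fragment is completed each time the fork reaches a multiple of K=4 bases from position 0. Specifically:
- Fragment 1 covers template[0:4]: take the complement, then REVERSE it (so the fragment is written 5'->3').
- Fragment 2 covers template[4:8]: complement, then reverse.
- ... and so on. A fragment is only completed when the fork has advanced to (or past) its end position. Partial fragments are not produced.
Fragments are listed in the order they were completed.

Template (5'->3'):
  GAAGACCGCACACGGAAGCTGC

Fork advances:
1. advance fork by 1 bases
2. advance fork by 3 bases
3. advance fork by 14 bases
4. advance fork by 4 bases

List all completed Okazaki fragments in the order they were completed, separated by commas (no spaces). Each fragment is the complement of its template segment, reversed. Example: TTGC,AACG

Step 1: advance 1 -> fork_pos = 0 + 1 = 1. Next multiple of 4 is 4 (not reached); still 0 fragment(s).
Step 2: advance 3 -> fork_pos = 1 + 3 = 4. Reached multiple(s) of 4: 4 -> fragment 1 completed (1 total).
Step 3: advance 14 -> fork_pos = 4 + 14 = 18. Reached multiple(s) of 4: 8, 12, 16 -> fragments 2-4 completed (4 total).
Step 4: advance 4 -> fork_pos = 18 + 4 = 22. Reached multiple(s) of 4: 20 -> fragment 5 completed (5 total).
Final fork_pos = 22, so 5 fragment(s) are complete. Build each: template segment -> complement -> reverse.
Fragment 1: template[0:4] = GAAG -> complement CTTC -> reversed CTTC
Fragment 2: template[4:8] = ACCG -> complement TGGC -> reversed CGGT
Fragment 3: template[8:12] = CACA -> complement GTGT -> reversed TGTG
Fragment 4: template[12:16] = CGGA -> complement GCCT -> reversed TCCG
Fragment 5: template[16:20] = AGCT -> complement TCGA -> reversed AGCT

Answer: CTTC,CGGT,TGTG,TCCG,AGCT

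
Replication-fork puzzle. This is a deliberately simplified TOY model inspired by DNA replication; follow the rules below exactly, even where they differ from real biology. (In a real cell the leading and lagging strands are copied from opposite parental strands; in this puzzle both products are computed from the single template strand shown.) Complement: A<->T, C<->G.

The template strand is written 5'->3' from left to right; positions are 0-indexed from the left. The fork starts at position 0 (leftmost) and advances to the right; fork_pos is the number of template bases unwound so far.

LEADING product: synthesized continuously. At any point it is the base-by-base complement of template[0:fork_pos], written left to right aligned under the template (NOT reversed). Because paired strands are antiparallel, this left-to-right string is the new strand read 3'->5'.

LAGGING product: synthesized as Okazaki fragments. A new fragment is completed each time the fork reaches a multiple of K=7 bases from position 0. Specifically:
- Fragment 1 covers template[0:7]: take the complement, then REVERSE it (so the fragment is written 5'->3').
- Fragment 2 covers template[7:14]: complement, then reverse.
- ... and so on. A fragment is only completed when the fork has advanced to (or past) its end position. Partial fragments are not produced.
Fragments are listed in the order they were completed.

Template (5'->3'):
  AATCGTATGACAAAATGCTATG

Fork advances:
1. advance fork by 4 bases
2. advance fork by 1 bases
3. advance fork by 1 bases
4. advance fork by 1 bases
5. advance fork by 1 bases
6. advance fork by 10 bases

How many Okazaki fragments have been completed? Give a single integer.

Answer: 2

Derivation:
Step 1: advance 4 -> fork_pos = 0 + 4 = 4. Next multiple of 7 is 7 (not reached); still 0 fragment(s).
Step 2: advance 1 -> fork_pos = 4 + 1 = 5. Next multiple of 7 is 7 (not reached); still 0 fragment(s).
Step 3: advance 1 -> fork_pos = 5 + 1 = 6. Next multiple of 7 is 7 (not reached); still 0 fragment(s).
Step 4: advance 1 -> fork_pos = 6 + 1 = 7. Reached multiple(s) of 7: 7 -> fragment 1 completed (1 total).
Step 5: advance 1 -> fork_pos = 7 + 1 = 8. Next multiple of 7 is 14 (not reached); still 1 fragment(s).
Step 6: advance 10 -> fork_pos = 8 + 10 = 18. Reached multiple(s) of 7: 14 -> fragment 2 completed (2 total).
Check: final fork_pos = 18; the multiples of 7 that are <= 18 are 7..14 -> 18 // 7 = 2 completed fragment(s).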